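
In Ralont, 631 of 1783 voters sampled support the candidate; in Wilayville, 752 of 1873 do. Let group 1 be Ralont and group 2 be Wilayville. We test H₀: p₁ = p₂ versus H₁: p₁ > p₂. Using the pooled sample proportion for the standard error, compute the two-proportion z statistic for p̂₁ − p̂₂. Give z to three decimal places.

z = -2.966

p̂₁ = 631/1783 ≈ 0.353898, p̂₂ = 752/1873 ≈ 0.401495.
Pooled p̂ = (631+752)/(1783+1873) = 1383/3656 = 0.378282.
SE = √(p̂(1−p̂)(1/n₁+1/n₂)) = √(0.378282·0.621718·0.00109476) = √(0.00025747) = 0.016046.
z = (0.353898 − 0.401495)/0.016046 = -0.047597/0.016046 = -2.966.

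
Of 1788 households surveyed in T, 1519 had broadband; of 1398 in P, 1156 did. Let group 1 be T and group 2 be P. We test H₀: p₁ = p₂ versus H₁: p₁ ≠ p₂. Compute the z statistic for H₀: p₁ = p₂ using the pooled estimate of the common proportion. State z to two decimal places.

p̂₁ = 1519/1788 = 0.8496, p̂₂ = 1156/1398 = 0.8269.
Pooled p̂ = (1519+1156)/(1788+1398) = 2675/3186 = 0.8396.
SE = √(0.134665 × 0.00127459) = 0.0131.
z = (0.8496 − 0.8269)/0.0131 = 0.0227/0.0131 = 1.73.
p-value = 2·P(Z > 1.729) ≈ 0.0837.

z = 1.73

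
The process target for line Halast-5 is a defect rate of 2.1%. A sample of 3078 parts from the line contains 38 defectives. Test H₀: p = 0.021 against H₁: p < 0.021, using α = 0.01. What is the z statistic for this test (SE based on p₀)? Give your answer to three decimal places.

p̂ = 38/3078 = 0.012346.
SE = √(p₀(1−p₀)/n) = √(0.020559/3078) = 0.002584.
z = (0.012346 − 0.021)/0.002584 = -0.008654/0.002584 = -3.349.
p-value = P(Z < -3.349) ≈ 0.0004, so at α = 0.01 we reject H₀.

z = -3.349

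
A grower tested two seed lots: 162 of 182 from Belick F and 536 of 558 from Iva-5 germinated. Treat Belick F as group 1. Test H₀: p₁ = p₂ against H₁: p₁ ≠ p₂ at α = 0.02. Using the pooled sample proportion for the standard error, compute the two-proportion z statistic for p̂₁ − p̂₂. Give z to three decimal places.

p̂₁ = 162/182 = 0.89011, p̂₂ = 536/558 = 0.96057.
Pooled p̂ = (162+536)/(182+558) = 698/740 = 0.94324.
SE = √(0.0535354 × 0.00728662) = 0.01975.
z = (0.89011 − 0.96057)/0.01975 = -0.07046/0.01975 = -3.568.
p-value = 2·P(Z > 3.568) ≈ 0.0004, so at α = 0.02 we reject H₀.

z = -3.568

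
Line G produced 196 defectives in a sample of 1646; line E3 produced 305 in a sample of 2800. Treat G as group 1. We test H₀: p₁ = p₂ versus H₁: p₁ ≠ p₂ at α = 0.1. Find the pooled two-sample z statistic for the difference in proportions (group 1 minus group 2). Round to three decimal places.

p̂₁ = 196/1646 = 0.119077, p̂₂ = 305/2800 = 0.108929.
Pooled p̂ = (196+305)/(1646+2800) = 501/4446 = 0.112686.
SE = √(0.0999875 × 0.000964676) = 0.009821.
z = (0.119077 − 0.108929)/0.009821 = 0.010148/0.009821 = 1.033.
p-value = 2·P(Z > 1.033) ≈ 0.3015. With α = 0.1, fail to reject H₀.

z = 1.033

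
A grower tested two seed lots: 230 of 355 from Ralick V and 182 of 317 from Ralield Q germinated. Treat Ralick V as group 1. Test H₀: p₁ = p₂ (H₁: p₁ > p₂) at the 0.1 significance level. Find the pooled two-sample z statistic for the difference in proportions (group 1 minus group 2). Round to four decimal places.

p̂₁ = 230/355 = 0.647887, p̂₂ = 182/317 = 0.574132.
Pooled p̂ = (230+182)/(355+317) = 412/672 = 0.613095.
SE = √(p̂(1−p̂)(1/n₁+1/n₂)) = √(0.613095·0.386905·0.00597148) = √(0.00141649) = 0.037636.
z = (0.647887 − 0.574132)/0.037636 = 0.073755/0.037636 = 1.9597.
p-value = P(Z > 1.960) ≈ 0.0250. With α = 0.1, reject H₀.

z = 1.9597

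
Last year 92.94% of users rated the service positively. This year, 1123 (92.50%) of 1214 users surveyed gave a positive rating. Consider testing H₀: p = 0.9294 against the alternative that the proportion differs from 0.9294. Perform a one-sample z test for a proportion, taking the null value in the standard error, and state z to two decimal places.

z = -0.59

p̂ = 1123/1214 = 0.9250.
Standard error under H₀: √(0.9294×0.0706/1214) = 0.0074.
z = (0.9250 − 0.9294)/0.0074 = -0.0044/0.0074 = -0.59.
p-value = 2·P(Z > 0.593) ≈ 0.5533.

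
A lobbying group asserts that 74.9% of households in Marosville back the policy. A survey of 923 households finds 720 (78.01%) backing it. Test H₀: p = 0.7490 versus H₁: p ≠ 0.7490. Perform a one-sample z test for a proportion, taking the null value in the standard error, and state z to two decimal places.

p̂ = 720/923 = 0.78007.
Standard error under H₀: √(0.749×0.251/923) = 0.01427.
z = (0.78007 − 0.749)/0.01427 = 0.03107/0.01427 = 2.18.
p-value = 2·P(Z > 2.177) ≈ 0.0295.

z = 2.18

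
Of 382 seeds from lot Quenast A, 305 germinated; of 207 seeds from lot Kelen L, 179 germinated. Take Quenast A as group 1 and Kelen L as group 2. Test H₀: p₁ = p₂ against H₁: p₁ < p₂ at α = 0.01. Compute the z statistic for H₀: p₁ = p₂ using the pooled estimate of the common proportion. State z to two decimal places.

z = -2.01

p̂₁ = 305/382 = 0.7984, p̂₂ = 179/207 = 0.8647.
Pooled p̂ = (305+179)/(382+207) = 484/589 = 0.8217.
SE = √(p̂(1−p̂)(1/n₁+1/n₂)) = √(0.8217·0.1783·0.00744872) = √(0.00109115) = 0.0330.
z = (0.7984 − 0.8647)/0.0330 = -0.0663/0.0330 = -2.01.
p-value = P(Z < -2.007) ≈ 0.0224; since p > α = 0.01, fail to reject H₀.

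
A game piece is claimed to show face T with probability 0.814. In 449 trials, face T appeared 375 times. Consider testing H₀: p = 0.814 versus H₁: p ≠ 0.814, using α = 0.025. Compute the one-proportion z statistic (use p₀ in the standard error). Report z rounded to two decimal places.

p̂ = 375/449 ≈ 0.8352.
Standard error under H₀: √(0.814×0.186/449) = 0.0184.
z = (0.8352 − 0.814)/0.0184 = 0.0212/0.0184 = 1.15.
Two-sided p-value ≈ 2·Φ(−1.154) = 0.2485, so at α = 0.025 we fail to reject H₀.

z = 1.15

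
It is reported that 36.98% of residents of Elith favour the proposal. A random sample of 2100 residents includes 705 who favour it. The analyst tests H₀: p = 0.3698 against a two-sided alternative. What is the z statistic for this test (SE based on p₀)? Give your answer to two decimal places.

z = -3.24

p̂ = 705/2100 = 0.33571.
SE = √(p₀(1−p₀)/n) = √(0.23305/2100) = 0.01053.
z = (0.33571 − 0.3698)/0.01053 = -0.03409/0.01053 = -3.24.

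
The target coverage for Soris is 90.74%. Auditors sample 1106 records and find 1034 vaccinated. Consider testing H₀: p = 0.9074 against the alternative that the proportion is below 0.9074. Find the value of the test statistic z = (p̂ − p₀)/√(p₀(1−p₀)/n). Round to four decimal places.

p̂ = 1034/1106 ≈ 0.9349005.
Under H₀, SE = √(0.9074·0.0926/1106) = √(7.59722e-05) = 0.0087162.
z = (0.9349005 − 0.9074)/0.0087162 = 0.0275005/0.0087162 = 3.1551.
p-value = P(Z < 3.155) ≈ 0.9992.

z = 3.1551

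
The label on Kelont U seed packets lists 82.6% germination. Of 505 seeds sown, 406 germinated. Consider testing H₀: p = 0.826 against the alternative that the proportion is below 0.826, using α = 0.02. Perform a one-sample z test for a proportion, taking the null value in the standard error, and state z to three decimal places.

z = -1.306

p̂ = 406/505 ≈ 0.80396.
Under H₀, SE = √(0.826·0.174/505) = √(0.000284602) = 0.01687.
z = (0.80396 − 0.826)/0.01687 = -0.02204/0.01687 = -1.306.
p-value = P(Z < -1.306) ≈ 0.0957. With α = 0.02, fail to reject H₀.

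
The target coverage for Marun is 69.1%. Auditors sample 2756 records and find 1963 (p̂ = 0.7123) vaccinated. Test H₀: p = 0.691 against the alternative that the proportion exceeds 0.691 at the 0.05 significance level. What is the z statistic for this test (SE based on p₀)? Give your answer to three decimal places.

z = 2.416

p̂ = 1963/2756 ≈ 0.71226.
Standard error under H₀: √(0.691×0.309/2756) = 0.00880.
z = (0.71226 − 0.691)/0.00880 = 0.02126/0.00880 = 2.416.
p-value = P(Z > 2.416) ≈ 0.0078, so at α = 0.05 we reject H₀.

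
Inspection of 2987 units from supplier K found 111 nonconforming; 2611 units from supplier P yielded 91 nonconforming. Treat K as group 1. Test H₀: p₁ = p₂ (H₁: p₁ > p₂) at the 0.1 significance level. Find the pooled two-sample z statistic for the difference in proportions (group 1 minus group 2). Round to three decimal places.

p̂₁ = 111/2987 ≈ 0.03716, p̂₂ = 91/2611 ≈ 0.03485.
Pooled p̂ = (111+91)/(2987+2611) = 202/5598 = 0.03608.
SE = √(p̂(1−p̂)(1/n₁+1/n₂)) = √(0.03608·0.96392·0.000717779) = √(2.4966e-05) = 0.00500.
z = (0.03716 − 0.03485)/0.00500 = 0.00231/0.00500 = 0.462.
p-value = P(Z > 0.462) ≈ 0.3220; since p > α = 0.1, fail to reject H₀.

z = 0.462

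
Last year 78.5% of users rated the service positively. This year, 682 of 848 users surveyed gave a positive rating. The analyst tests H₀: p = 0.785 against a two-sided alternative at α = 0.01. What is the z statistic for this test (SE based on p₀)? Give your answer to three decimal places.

z = 1.364

p̂ = 682/848 = 0.80425.
SE = √(p₀(1−p₀)/n) = √(0.16877/848) = 0.01411.
z = (0.80425 − 0.785)/0.01411 = 0.01925/0.01411 = 1.364.
p-value = 2·P(Z > 1.364) ≈ 0.1725. With α = 0.01, fail to reject H₀.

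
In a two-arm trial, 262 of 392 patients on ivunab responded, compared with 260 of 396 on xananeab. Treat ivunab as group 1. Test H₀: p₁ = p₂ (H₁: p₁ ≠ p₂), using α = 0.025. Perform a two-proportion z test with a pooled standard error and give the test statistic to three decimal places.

z = 0.350

p̂₁ = 262/392 = 0.66837, p̂₂ = 260/396 = 0.65657.
Pooled p̂ = (262+260)/(392+396) = 522/788 = 0.66244.
SE = √(p̂(1−p̂)(1/n₁+1/n₂)) = √(0.66244·0.33756·0.00507627) = √(0.00113513) = 0.03369.
z = (0.66837 − 0.65657)/0.03369 = 0.01180/0.03369 = 0.350.
p-value = 2·P(Z > 0.350) ≈ 0.7261. With α = 0.025, fail to reject H₀.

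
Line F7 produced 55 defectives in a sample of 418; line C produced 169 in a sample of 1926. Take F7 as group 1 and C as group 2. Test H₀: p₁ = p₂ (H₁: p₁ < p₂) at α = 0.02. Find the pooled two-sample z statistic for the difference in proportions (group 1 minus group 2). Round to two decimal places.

p̂₁ = 55/418 = 0.1316, p̂₂ = 169/1926 = 0.0877.
Pooled p̂ = (55+169)/(418+1926) = 224/2344 = 0.0956.
SE = √(p̂(1−p̂)(1/n₁+1/n₂)) = √(0.0956·0.9044·0.00291156) = √(0.000251648) = 0.0159.
z = (0.1316 − 0.0877)/0.0159 = 0.0439/0.0159 = 2.76.
p-value = P(Z < 2.763) ≈ 0.9971. With α = 0.02, fail to reject H₀.

z = 2.76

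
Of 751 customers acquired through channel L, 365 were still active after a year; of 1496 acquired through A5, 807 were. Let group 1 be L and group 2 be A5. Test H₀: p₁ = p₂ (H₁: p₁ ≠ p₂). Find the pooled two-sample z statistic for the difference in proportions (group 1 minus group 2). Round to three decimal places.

z = -2.391

p̂₁ = 365/751 = 0.48602, p̂₂ = 807/1496 = 0.53944.
Pooled p̂ = (365+807)/(751+1496) = 1172/2247 = 0.52158.
SE = √(p̂(1−p̂)(1/n₁+1/n₂)) = √(0.52158·0.47842·0.00200001) = √(0.00049907) = 0.02234.
z = (0.48602 − 0.53944)/0.02234 = -0.05342/0.02234 = -2.391.
Two-sided p-value ≈ 2·Φ(−2.391) = 0.0168.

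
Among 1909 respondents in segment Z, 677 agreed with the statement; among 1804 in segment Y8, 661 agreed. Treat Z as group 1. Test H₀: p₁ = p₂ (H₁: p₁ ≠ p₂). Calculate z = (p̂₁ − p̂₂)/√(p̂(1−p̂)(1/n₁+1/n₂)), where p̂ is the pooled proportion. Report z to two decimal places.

z = -0.75

p̂₁ = 677/1909 ≈ 0.3546, p̂₂ = 661/1804 ≈ 0.3664.
Pooled p̂ = (677+661)/(1909+1804) = 1338/3713 = 0.3604.
SE = √(0.230499 × 0.00107816) = 0.0158.
z = (0.3546 − 0.3664)/0.0158 = -0.0118/0.0158 = -0.75.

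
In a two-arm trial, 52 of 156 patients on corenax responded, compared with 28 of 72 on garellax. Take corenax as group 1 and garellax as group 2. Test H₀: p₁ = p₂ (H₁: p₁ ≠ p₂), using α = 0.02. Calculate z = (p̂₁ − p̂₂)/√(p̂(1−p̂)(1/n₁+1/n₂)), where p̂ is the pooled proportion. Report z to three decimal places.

p̂₁ = 52/156 = 0.33333, p̂₂ = 28/72 = 0.38889.
Pooled p̂ = (52+28)/(156+72) = 80/228 = 0.35088.
SE = √(p̂(1−p̂)(1/n₁+1/n₂)) = √(0.35088·0.64912·0.0202991) = √(0.00462338) = 0.06800.
z = (0.33333 − 0.38889)/0.06800 = -0.05556/0.06800 = -0.817.
p-value = 2·P(Z > 0.817) ≈ 0.4139, so at α = 0.02 we fail to reject H₀.

z = -0.817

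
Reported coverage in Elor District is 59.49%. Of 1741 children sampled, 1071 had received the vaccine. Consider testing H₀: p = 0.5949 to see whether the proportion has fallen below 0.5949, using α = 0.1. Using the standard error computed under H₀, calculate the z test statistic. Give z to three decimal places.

p̂ = 1071/1741 = 0.615164.
Under H₀, SE = √(0.5949·0.4051/1741) = √(0.000138423) = 0.011765.
z = (0.615164 − 0.5949)/0.011765 = 0.020264/0.011765 = 1.722.
p-value = P(Z < 1.722) ≈ 0.9575. With α = 0.1, fail to reject H₀.

z = 1.722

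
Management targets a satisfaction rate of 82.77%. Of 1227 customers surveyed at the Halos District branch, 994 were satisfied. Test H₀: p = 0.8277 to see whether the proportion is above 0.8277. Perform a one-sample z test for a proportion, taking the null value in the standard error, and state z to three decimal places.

p̂ = 994/1227 ≈ 0.81011.
Standard error under H₀: √(0.8277×0.1723/1227) = 0.01078.
z = (0.81011 − 0.8277)/0.01078 = -0.01759/0.01078 = -1.632.

z = -1.632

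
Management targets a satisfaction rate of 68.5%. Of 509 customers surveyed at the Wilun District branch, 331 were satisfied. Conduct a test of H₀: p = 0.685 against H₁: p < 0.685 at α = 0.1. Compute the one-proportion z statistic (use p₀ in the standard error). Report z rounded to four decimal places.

z = -1.6856

p̂ = 331/509 = 0.650295.
Under H₀, SE = √(0.685·0.315/509) = √(0.000423919) = 0.020589.
z = (0.650295 − 0.685)/0.020589 = -0.034705/0.020589 = -1.6856.
p-value = P(Z < -1.686) ≈ 0.0459, so at α = 0.1 we reject H₀.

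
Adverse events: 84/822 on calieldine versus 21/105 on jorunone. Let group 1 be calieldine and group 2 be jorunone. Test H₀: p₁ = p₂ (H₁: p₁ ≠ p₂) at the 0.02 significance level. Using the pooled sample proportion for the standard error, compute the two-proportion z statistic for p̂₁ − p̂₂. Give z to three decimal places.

p̂₁ = 84/822 = 0.10219, p̂₂ = 21/105 = 0.20000.
Pooled p̂ = (84+21)/(822+105) = 105/927 = 0.11327.
SE = √(0.100439 × 0.0107404) = 0.03284.
z = (0.10219 − 0.20000)/0.03284 = -0.09781/0.03284 = -2.978.
p-value = 2·P(Z > 2.978) ≈ 0.0029. With α = 0.02, reject H₀.

z = -2.978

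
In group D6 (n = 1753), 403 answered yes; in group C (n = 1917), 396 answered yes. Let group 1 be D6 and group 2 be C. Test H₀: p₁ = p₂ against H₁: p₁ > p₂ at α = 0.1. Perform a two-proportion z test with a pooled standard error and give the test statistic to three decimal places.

p̂₁ = 403/1753 ≈ 0.22989, p̂₂ = 396/1917 ≈ 0.20657.
Pooled p̂ = (403+396)/(1753+1917) = 799/3670 = 0.21771.
SE = √(0.170313 × 0.0010921) = 0.01364.
z = (0.22989 − 0.20657)/0.01364 = 0.02332/0.01364 = 1.710.
p-value = P(Z > 1.710) ≈ 0.0436. With α = 0.1, reject H₀.

z = 1.710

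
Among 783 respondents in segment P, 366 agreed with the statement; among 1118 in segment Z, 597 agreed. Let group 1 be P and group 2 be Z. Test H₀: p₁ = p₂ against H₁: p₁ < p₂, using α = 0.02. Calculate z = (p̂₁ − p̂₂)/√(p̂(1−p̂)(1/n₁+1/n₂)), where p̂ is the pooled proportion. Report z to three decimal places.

z = -2.857

p̂₁ = 366/783 ≈ 0.46743, p̂₂ = 597/1118 ≈ 0.53399.
Pooled p̂ = (366+597)/(783+1118) = 963/1901 = 0.50658.
SE = √(p̂(1−p̂)(1/n₁+1/n₂)) = √(0.50658·0.49342·0.00217159) = √(0.000542805) = 0.02330.
z = (0.46743 − 0.53399)/0.02330 = -0.06656/0.02330 = -2.857.
p-value = P(Z < -2.857) ≈ 0.0021; since p < α = 0.02, reject H₀.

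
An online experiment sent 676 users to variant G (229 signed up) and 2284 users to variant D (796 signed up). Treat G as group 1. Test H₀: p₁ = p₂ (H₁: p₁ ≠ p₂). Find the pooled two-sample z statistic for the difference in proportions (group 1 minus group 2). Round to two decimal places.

z = -0.47

p̂₁ = 229/676 = 0.3388, p̂₂ = 796/2284 = 0.3485.
Pooled p̂ = (229+796)/(676+2284) = 1025/2960 = 0.3463.
SE = √(p̂(1−p̂)(1/n₁+1/n₂)) = √(0.3463·0.6537·0.00191712) = √(0.000433981) = 0.0208.
z = (0.3388 − 0.3485)/0.0208 = -0.0097/0.0208 = -0.47.
p-value = 2·P(Z > 0.468) ≈ 0.6396.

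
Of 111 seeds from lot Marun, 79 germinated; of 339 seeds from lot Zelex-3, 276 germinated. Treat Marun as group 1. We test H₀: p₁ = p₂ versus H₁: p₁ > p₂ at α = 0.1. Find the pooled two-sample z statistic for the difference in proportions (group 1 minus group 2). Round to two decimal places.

p̂₁ = 79/111 = 0.7117, p̂₂ = 276/339 = 0.8142.
Pooled p̂ = (79+276)/(111+339) = 355/450 = 0.7889.
SE = √(p̂(1−p̂)(1/n₁+1/n₂)) = √(0.7889·0.2111·0.0119589) = √(0.00199167) = 0.0446.
z = (0.7117 − 0.8142)/0.0446 = -0.1025/0.0446 = -2.30.
p-value = P(Z > -2.296) ≈ 0.9892, so at α = 0.1 we fail to reject H₀.

z = -2.30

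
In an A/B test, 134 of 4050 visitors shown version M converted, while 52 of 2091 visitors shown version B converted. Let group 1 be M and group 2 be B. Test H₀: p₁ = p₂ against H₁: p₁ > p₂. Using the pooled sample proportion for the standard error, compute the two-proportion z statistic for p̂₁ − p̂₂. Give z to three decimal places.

z = 1.781

p̂₁ = 134/4050 = 0.033086, p̂₂ = 52/2091 = 0.024868.
Pooled p̂ = (134+52)/(4050+2091) = 186/6141 = 0.030288.
SE = √(p̂(1−p̂)(1/n₁+1/n₂)) = √(0.030288·0.969712·0.000725154) = √(2.12984e-05) = 0.004615.
z = (0.033086 − 0.024868)/0.004615 = 0.008218/0.004615 = 1.781.
p-value = P(Z > 1.781) ≈ 0.0375.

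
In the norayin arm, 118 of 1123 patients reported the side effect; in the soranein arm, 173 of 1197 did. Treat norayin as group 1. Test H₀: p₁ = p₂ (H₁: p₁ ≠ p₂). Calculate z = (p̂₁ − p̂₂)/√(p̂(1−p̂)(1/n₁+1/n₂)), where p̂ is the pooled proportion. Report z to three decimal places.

p̂₁ = 118/1123 ≈ 0.10508, p̂₂ = 173/1197 ≈ 0.14453.
Pooled p̂ = (118+173)/(1123+1197) = 291/2320 = 0.12543.
SE = √(p̂(1−p̂)(1/n₁+1/n₂)) = √(0.12543·0.87457·0.00172589) = √(0.000189327) = 0.01376.
z = (0.10508 − 0.14453)/0.01376 = -0.03945/0.01376 = -2.867.

z = -2.867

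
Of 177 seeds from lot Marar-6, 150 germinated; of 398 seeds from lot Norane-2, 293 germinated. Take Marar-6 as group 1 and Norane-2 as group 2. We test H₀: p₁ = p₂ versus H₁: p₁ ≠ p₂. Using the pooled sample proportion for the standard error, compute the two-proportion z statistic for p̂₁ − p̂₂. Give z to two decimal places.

p̂₁ = 150/177 ≈ 0.8475, p̂₂ = 293/398 ≈ 0.7362.
Pooled p̂ = (150+293)/(177+398) = 443/575 = 0.7704.
SE = √(0.176865 × 0.00816228) = 0.0380.
z = (0.8475 − 0.7362)/0.0380 = 0.1113/0.0380 = 2.93.
p-value = 2·P(Z > 2.929) ≈ 0.0034.

z = 2.93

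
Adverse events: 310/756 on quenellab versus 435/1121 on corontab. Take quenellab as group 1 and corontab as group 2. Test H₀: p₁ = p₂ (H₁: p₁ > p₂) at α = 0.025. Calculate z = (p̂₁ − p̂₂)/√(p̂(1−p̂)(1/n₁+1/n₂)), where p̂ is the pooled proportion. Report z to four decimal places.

p̂₁ = 310/756 ≈ 0.410053, p̂₂ = 435/1121 ≈ 0.388046.
Pooled p̂ = (310+435)/(756+1121) = 745/1877 = 0.396910.
SE = √(0.239372 × 0.00221481) = 0.023025.
z = (0.410053 − 0.388046)/0.023025 = 0.022007/0.023025 = 0.9558.
p-value = P(Z > 0.956) ≈ 0.1696, so at α = 0.025 we fail to reject H₀.

z = 0.9558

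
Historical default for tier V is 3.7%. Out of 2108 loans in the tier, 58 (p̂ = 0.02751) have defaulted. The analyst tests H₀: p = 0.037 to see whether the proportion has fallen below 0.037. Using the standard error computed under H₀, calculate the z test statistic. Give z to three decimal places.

p̂ = 58/2108 = 0.027514.
Standard error under H₀: √(0.037×0.963/2108) = 0.004111.
z = (0.027514 − 0.037)/0.004111 = -0.009486/0.004111 = -2.307.
p-value = P(Z < -2.307) ≈ 0.0105.

z = -2.307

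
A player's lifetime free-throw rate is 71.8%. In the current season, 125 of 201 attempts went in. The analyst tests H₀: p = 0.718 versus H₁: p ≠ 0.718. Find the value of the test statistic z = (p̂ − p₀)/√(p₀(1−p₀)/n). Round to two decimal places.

z = -3.03

p̂ = 125/201 ≈ 0.6219.
Under H₀, SE = √(0.718·0.282/201) = √(0.00100734) = 0.0317.
z = (0.6219 − 0.718)/0.0317 = -0.0961/0.0317 = -3.03.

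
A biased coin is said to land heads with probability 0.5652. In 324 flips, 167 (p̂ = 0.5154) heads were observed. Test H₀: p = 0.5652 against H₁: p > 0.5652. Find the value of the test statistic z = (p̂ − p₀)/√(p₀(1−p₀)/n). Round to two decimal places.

p̂ = 167/324 = 0.5154.
SE = √(p₀(1−p₀)/n) = √(0.24575/324) = 0.0275.
z = (0.5154 − 0.5652)/0.0275 = -0.0498/0.0275 = -1.81.
p-value = P(Z > -1.807) ≈ 0.9646.

z = -1.81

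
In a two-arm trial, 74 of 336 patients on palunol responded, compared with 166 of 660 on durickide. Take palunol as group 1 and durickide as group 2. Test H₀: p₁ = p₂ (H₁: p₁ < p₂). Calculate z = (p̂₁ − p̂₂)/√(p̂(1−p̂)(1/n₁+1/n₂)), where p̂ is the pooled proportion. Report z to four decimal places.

z = -1.0913

p̂₁ = 74/336 = 0.220238, p̂₂ = 166/660 = 0.251515.
Pooled p̂ = (74+166)/(336+660) = 240/996 = 0.240964.
SE = √(p̂(1−p̂)(1/n₁+1/n₂)) = √(0.240964·0.759036·0.00449134) = √(0.000821468) = 0.028661.
z = (0.220238 − 0.251515)/0.028661 = -0.031277/0.028661 = -1.0913.
p-value = P(Z < -1.091) ≈ 0.1376.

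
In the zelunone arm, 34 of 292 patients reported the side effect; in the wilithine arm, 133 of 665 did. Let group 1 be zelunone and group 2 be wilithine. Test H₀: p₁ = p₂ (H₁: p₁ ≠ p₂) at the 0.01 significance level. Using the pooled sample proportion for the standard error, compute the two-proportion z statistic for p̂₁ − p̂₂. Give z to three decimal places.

z = -3.136

p̂₁ = 34/292 = 0.116438, p̂₂ = 133/665 = 0.200000.
Pooled p̂ = (34+133)/(292+665) = 167/957 = 0.174504.
SE = √(p̂(1−p̂)(1/n₁+1/n₂)) = √(0.174504·0.825496·0.00492842) = √(0.000709949) = 0.026645.
z = (0.116438 − 0.200000)/0.026645 = -0.083562/0.026645 = -3.136.
Two-sided p-value ≈ 2·Φ(−3.136) = 0.0017, so at α = 0.01 we reject H₀.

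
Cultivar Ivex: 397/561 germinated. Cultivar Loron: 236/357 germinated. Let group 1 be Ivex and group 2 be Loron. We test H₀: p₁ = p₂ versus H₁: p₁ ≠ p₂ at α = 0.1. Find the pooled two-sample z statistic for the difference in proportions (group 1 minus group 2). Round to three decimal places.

z = 1.488

p̂₁ = 397/561 = 0.70766, p̂₂ = 236/357 = 0.66106.
Pooled p̂ = (397+236)/(561+357) = 633/918 = 0.68954.
SE = √(p̂(1−p̂)(1/n₁+1/n₂)) = √(0.68954·0.31046·0.00458365) = √(0.000981239) = 0.03132.
z = (0.70766 − 0.66106)/0.03132 = 0.04660/0.03132 = 1.488.
p-value = 2·P(Z > 1.488) ≈ 0.1368, so at α = 0.1 we fail to reject H₀.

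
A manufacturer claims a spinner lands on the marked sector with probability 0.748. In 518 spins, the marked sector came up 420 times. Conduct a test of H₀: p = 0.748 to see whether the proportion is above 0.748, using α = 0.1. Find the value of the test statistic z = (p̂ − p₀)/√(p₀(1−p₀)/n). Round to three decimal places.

p̂ = 420/518 = 0.810811.
SE = √(p₀(1−p₀)/n) = √(0.1885/518) = 0.019076.
z = (0.810811 − 0.748)/0.019076 = 0.062811/0.019076 = 3.293.
p-value = P(Z > 3.293) ≈ 0.0005; since p < α = 0.1, reject H₀.

z = 3.293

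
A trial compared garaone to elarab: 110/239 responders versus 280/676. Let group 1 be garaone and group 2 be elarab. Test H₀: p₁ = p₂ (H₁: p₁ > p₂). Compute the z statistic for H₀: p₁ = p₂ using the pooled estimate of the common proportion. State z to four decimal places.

p̂₁ = 110/239 = 0.460251, p̂₂ = 280/676 = 0.414201.
Pooled p̂ = (110+280)/(239+676) = 390/915 = 0.426230.
SE = √(p̂(1−p̂)(1/n₁+1/n₂)) = √(0.426230·0.573770·0.00566339) = √(0.00138503) = 0.037216.
z = (0.460251 − 0.414201)/0.037216 = 0.046050/0.037216 = 1.2374.

z = 1.2374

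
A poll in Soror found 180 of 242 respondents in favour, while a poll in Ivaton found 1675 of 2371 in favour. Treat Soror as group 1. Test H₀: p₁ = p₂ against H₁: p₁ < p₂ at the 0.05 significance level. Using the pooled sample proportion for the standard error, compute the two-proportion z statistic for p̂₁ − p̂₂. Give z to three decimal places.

p̂₁ = 180/242 = 0.74380, p̂₂ = 1675/2371 = 0.70645.
Pooled p̂ = (180+1675)/(242+2371) = 1855/2613 = 0.70991.
SE = √(0.205937 × 0.00455399) = 0.03062.
z = (0.74380 − 0.70645)/0.03062 = 0.03735/0.03062 = 1.220.
p-value = P(Z < 1.220) ≈ 0.8887; since p > α = 0.05, fail to reject H₀.

z = 1.220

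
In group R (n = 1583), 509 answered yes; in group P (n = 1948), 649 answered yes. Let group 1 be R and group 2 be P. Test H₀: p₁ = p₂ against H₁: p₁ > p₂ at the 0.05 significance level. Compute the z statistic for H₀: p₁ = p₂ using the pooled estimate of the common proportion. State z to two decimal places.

z = -0.73

p̂₁ = 509/1583 = 0.32154, p̂₂ = 649/1948 = 0.33316.
Pooled p̂ = (509+649)/(1583+1948) = 1158/3531 = 0.32795.
SE = √(p̂(1−p̂)(1/n₁+1/n₂)) = √(0.32795·0.67205·0.00114506) = √(0.000252371) = 0.01589.
z = (0.32154 − 0.33316)/0.01589 = -0.01162/0.01589 = -0.73.
p-value = P(Z > -0.732) ≈ 0.7678; since p > α = 0.05, fail to reject H₀.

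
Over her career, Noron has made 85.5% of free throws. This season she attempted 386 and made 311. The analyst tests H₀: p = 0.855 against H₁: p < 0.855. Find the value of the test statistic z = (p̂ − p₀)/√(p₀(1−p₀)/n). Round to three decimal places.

z = -2.751

p̂ = 311/386 ≈ 0.80570.
Standard error under H₀: √(0.855×0.145/386) = 0.01792.
z = (0.80570 − 0.855)/0.01792 = -0.04930/0.01792 = -2.751.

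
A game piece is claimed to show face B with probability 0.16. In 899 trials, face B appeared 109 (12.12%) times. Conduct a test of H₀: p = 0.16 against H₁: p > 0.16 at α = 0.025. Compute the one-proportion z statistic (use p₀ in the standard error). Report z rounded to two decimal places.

p̂ = 109/899 = 0.12125.
Under H₀, SE = √(0.16·0.84/899) = √(0.000149499) = 0.01223.
z = (0.12125 − 0.16)/0.01223 = -0.03875/0.01223 = -3.17.
p-value = P(Z > -3.170) ≈ 0.9992; since p > α = 0.025, fail to reject H₀.

z = -3.17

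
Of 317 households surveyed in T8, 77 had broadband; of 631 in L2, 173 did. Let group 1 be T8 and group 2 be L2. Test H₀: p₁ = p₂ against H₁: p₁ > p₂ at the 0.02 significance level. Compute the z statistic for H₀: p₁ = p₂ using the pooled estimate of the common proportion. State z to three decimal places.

p̂₁ = 77/317 = 0.24290, p̂₂ = 173/631 = 0.27417.
Pooled p̂ = (77+173)/(317+631) = 250/948 = 0.26371.
SE = √(0.194168 × 0.00473936) = 0.03034.
z = (0.24290 − 0.27417)/0.03034 = -0.03127/0.03034 = -1.031.
p-value = P(Z > -1.031) ≈ 0.8487. With α = 0.02, fail to reject H₀.

z = -1.031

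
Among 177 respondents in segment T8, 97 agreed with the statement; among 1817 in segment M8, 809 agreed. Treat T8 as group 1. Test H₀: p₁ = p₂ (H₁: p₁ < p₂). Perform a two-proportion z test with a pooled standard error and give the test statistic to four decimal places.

p̂₁ = 97/177 ≈ 0.548023, p̂₂ = 809/1817 ≈ 0.445239.
Pooled p̂ = (97+809)/(177+1817) = 906/1994 = 0.454363.
SE = √(p̂(1−p̂)(1/n₁+1/n₂)) = √(0.454363·0.545637·0.00620008) = √(0.00153711) = 0.039206.
z = (0.548023 − 0.445239)/0.039206 = 0.102784/0.039206 = 2.6216.

z = 2.6216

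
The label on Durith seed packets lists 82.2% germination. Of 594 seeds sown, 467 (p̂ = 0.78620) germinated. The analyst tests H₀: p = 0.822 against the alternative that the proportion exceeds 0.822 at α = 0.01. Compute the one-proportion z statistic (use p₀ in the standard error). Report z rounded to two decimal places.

z = -2.28

p̂ = 467/594 = 0.7862.
Standard error under H₀: √(0.822×0.178/594) = 0.0157.
z = (0.7862 − 0.822)/0.0157 = -0.0358/0.0157 = -2.28.
p-value = P(Z > -2.281) ≈ 0.9887. With α = 0.01, fail to reject H₀.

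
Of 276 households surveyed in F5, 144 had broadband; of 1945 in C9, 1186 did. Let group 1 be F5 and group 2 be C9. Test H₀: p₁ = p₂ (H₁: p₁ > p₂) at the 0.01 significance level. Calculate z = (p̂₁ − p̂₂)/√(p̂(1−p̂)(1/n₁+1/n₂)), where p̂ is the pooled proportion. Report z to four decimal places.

z = -2.7922

p̂₁ = 144/276 = 0.521739, p̂₂ = 1186/1945 = 0.609769.
Pooled p̂ = (144+1186)/(276+1945) = 1330/2221 = 0.598829.
SE = √(0.240233 × 0.00413733) = 0.031527.
z = (0.521739 − 0.609769)/0.031527 = -0.088030/0.031527 = -2.7922.
p-value = P(Z > -2.792) ≈ 0.9974. With α = 0.01, fail to reject H₀.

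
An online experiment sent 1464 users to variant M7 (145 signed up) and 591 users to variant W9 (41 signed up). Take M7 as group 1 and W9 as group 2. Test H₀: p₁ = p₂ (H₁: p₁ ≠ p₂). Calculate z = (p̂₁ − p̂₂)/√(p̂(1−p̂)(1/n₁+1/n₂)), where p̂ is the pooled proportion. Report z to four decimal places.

p̂₁ = 145/1464 = 0.099044, p̂₂ = 41/591 = 0.069374.
Pooled p̂ = (145+41)/(1464+591) = 186/2055 = 0.090511.
SE = √(p̂(1−p̂)(1/n₁+1/n₂)) = √(0.090511·0.909489·0.00237511) = √(0.000195516) = 0.013983.
z = (0.099044 − 0.069374)/0.013983 = 0.029670/0.013983 = 2.1219.

z = 2.1219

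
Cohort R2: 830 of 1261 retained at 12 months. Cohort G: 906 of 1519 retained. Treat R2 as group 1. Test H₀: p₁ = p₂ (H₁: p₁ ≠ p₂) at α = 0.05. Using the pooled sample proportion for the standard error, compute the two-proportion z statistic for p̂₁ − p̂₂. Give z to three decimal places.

z = 3.348

p̂₁ = 830/1261 ≈ 0.658208, p̂₂ = 906/1519 ≈ 0.596445.
Pooled p̂ = (830+906)/(1261+1519) = 1736/2780 = 0.624460.
SE = √(0.23451 × 0.00145135) = 0.018449.
z = (0.658208 − 0.596445)/0.018449 = 0.061763/0.018449 = 3.348.
Two-sided p-value ≈ 2·Φ(−3.348) = 0.0008, so at α = 0.05 we reject H₀.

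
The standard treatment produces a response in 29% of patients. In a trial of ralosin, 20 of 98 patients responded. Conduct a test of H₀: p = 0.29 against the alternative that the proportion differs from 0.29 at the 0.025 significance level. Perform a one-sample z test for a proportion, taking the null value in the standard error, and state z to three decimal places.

p̂ = 20/98 = 0.20408.
Standard error under H₀: √(0.29×0.71/98) = 0.04584.
z = (0.20408 − 0.29)/0.04584 = -0.08592/0.04584 = -1.874.
Two-sided p-value ≈ 2·Φ(−1.874) = 0.0609. With α = 0.025, fail to reject H₀.

z = -1.874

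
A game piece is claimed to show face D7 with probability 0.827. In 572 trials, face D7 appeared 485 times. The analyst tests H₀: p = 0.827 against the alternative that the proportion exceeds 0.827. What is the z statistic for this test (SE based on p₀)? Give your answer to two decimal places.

p̂ = 485/572 = 0.8479.
Standard error under H₀: √(0.827×0.173/572) = 0.0158.
z = (0.8479 − 0.827)/0.0158 = 0.0209/0.0158 = 1.32.
p-value = P(Z > 1.322) ≈ 0.0931.

z = 1.32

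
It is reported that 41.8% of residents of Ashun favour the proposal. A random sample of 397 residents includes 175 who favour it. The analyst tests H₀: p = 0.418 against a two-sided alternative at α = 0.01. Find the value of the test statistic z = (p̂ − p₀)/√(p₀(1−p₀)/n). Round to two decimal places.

z = 0.92

p̂ = 175/397 ≈ 0.4408.
SE = √(p₀(1−p₀)/n) = √(0.24328/397) = 0.0248.
z = (0.4408 − 0.418)/0.0248 = 0.0228/0.0248 = 0.92.
p-value = 2·P(Z > 0.921) ≈ 0.3569. With α = 0.01, fail to reject H₀.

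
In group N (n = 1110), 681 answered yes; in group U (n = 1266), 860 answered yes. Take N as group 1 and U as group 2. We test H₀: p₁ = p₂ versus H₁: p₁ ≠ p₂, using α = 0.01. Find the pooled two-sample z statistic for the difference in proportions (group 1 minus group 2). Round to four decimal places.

z = -3.3514

p̂₁ = 681/1110 = 0.613514, p̂₂ = 860/1266 = 0.679305.
Pooled p̂ = (681+860)/(1110+1266) = 1541/2376 = 0.648569.
SE = √(p̂(1−p̂)(1/n₁+1/n₂)) = √(0.648569·0.351431·0.00169079) = √(0.000385377) = 0.019631.
z = (0.613514 − 0.679305)/0.019631 = -0.065791/0.019631 = -3.3514.
Two-sided p-value ≈ 2·Φ(−3.351) = 0.0008, so at α = 0.01 we reject H₀.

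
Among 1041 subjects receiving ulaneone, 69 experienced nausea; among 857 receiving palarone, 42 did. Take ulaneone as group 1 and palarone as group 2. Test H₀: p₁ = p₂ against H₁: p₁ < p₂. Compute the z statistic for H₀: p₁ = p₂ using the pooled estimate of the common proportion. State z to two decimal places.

z = 1.60

p̂₁ = 69/1041 ≈ 0.0663, p̂₂ = 42/857 ≈ 0.0490.
Pooled p̂ = (69+42)/(1041+857) = 111/1898 = 0.0585.
SE = √(p̂(1−p̂)(1/n₁+1/n₂)) = √(0.0585·0.9415·0.00212748) = √(0.000117144) = 0.0108.
z = (0.0663 − 0.0490)/0.0108 = 0.0173/0.0108 = 1.60.
p-value = P(Z < 1.596) ≈ 0.9448.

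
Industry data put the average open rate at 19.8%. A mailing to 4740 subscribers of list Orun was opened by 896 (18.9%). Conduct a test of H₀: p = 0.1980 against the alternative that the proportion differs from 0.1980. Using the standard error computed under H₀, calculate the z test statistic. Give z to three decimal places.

p̂ = 896/4740 ≈ 0.189030.
Standard error under H₀: √(0.198×0.802/4740) = 0.005788.
z = (0.189030 − 0.198)/0.005788 = -0.008970/0.005788 = -1.550.
p-value = 2·P(Z > 1.550) ≈ 0.1212.

z = -1.550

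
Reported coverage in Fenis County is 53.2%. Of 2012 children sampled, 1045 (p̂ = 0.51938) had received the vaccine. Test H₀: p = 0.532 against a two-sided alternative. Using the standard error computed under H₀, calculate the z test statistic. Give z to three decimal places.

p̂ = 1045/2012 = 0.519384.
Under H₀, SE = √(0.532·0.468/2012) = √(0.000123746) = 0.011124.
z = (0.519384 − 0.532)/0.011124 = -0.012616/0.011124 = -1.134.
Two-sided p-value ≈ 2·Φ(−1.134) = 0.2567.

z = -1.134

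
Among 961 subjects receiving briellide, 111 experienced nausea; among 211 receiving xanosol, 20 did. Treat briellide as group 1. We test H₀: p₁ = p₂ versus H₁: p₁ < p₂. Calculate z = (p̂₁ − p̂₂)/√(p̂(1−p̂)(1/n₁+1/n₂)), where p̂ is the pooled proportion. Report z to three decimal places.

z = 0.865

p̂₁ = 111/961 ≈ 0.11550, p̂₂ = 20/211 ≈ 0.09479.
Pooled p̂ = (111+20)/(961+211) = 131/1172 = 0.11177.
SE = √(0.0992812 × 0.00577992) = 0.02395.
z = (0.11550 − 0.09479)/0.02395 = 0.02071/0.02395 = 0.865.
p-value = P(Z < 0.865) ≈ 0.8064.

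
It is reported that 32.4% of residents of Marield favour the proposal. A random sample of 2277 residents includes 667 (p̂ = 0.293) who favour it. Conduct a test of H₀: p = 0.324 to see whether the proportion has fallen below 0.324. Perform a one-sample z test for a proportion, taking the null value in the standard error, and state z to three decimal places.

z = -3.168

p̂ = 667/2277 = 0.292929.
Under H₀, SE = √(0.324·0.676/2277) = √(9.61897e-05) = 0.009808.
z = (0.292929 − 0.324)/0.009808 = -0.031071/0.009808 = -3.168.
p-value = P(Z < -3.168) ≈ 0.0008.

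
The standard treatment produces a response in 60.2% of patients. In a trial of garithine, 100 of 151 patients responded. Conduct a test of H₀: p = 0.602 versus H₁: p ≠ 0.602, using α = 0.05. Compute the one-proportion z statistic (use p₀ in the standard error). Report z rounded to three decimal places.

p̂ = 100/151 ≈ 0.66225.
Standard error under H₀: √(0.602×0.398/151) = 0.03983.
z = (0.66225 − 0.602)/0.03983 = 0.06025/0.03983 = 1.513.
p-value = 2·P(Z > 1.513) ≈ 0.1304; since p > α = 0.05, fail to reject H₀.

z = 1.513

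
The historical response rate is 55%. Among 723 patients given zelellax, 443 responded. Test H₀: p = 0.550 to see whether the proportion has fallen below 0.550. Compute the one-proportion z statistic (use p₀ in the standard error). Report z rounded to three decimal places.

p̂ = 443/723 ≈ 0.61272.
SE = √(p₀(1−p₀)/n) = √(0.2475/723) = 0.01850.
z = (0.61272 − 0.55)/0.01850 = 0.06272/0.01850 = 3.390.

z = 3.390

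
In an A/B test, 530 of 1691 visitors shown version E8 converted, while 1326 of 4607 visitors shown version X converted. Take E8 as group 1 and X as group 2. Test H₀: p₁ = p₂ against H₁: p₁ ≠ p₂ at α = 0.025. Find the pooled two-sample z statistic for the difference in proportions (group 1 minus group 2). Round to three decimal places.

z = 1.975

p̂₁ = 530/1691 = 0.31342, p̂₂ = 1326/4607 = 0.28782.
Pooled p̂ = (530+1326)/(1691+4607) = 1856/6298 = 0.29470.
SE = √(p̂(1−p̂)(1/n₁+1/n₂)) = √(0.29470·0.70530·0.000808427) = √(0.000168032) = 0.01296.
z = (0.31342 − 0.28782)/0.01296 = 0.02560/0.01296 = 1.975.
Two-sided p-value ≈ 2·Φ(−1.975) = 0.0483. With α = 0.025, fail to reject H₀.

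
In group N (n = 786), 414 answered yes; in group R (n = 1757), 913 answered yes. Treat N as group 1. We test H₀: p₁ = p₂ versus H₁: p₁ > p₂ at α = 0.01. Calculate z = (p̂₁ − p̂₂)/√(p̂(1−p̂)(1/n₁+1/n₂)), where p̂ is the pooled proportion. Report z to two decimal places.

z = 0.33

p̂₁ = 414/786 = 0.5267, p̂₂ = 913/1757 = 0.5196.
Pooled p̂ = (414+913)/(786+1757) = 1327/2543 = 0.5218.
SE = √(p̂(1−p̂)(1/n₁+1/n₂)) = √(0.5218·0.4782·0.00184142) = √(0.000459477) = 0.0214.
z = (0.5267 − 0.5196)/0.0214 = 0.0071/0.0214 = 0.33.
p-value = P(Z > 0.330) ≈ 0.3706. With α = 0.01, fail to reject H₀.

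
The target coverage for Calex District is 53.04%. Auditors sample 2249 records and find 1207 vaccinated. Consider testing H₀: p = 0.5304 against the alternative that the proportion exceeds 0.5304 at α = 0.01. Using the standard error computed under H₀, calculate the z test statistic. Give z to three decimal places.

z = 0.597

p̂ = 1207/2249 ≈ 0.53668.
Standard error under H₀: √(0.5304×0.4696/2249) = 0.01052.
z = (0.53668 − 0.5304)/0.01052 = 0.00628/0.01052 = 0.597.
p-value = P(Z > 0.597) ≈ 0.2752; since p > α = 0.01, fail to reject H₀.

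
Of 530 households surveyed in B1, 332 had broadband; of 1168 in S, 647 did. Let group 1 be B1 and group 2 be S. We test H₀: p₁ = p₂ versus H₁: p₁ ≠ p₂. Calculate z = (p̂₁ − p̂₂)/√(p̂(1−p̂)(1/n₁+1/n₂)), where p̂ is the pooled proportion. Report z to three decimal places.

p̂₁ = 332/530 ≈ 0.62642, p̂₂ = 647/1168 ≈ 0.55394.
Pooled p̂ = (332+647)/(530+1168) = 979/1698 = 0.57656.
SE = √(p̂(1−p̂)(1/n₁+1/n₂)) = √(0.57656·0.42344·0.00274296) = √(0.000669661) = 0.02588.
z = (0.62642 − 0.55394)/0.02588 = 0.07248/0.02588 = 2.801.

z = 2.801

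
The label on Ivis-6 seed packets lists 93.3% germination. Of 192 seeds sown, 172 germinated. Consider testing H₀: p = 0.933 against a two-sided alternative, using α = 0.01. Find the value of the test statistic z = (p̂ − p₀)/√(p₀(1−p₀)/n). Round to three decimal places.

z = -2.060

p̂ = 172/192 = 0.89583.
Under H₀, SE = √(0.933·0.067/192) = √(0.000325578) = 0.01804.
z = (0.89583 − 0.933)/0.01804 = -0.03717/0.01804 = -2.060.
p-value = 2·P(Z > 2.060) ≈ 0.0394, so at α = 0.01 we fail to reject H₀.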